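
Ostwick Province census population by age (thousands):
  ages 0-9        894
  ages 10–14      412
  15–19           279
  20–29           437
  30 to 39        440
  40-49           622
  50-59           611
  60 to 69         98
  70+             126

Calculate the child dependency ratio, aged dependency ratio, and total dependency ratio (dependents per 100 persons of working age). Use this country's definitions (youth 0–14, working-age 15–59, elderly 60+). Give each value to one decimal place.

0–14: 894 + 412 = 1,306
15–59: 279 + 437 + 440 + 622 + 611 = 2,389
60+: 98 + 126 = 224
Youth dependency ratio = 1,306 / 2,389 × 100 = 54.7
Old-age dependency ratio = 224 / 2,389 × 100 = 9.4
Total dependency ratio = (1,306 + 224) / 2,389 × 100 = 1,530 / 2,389 × 100 = 64.0

Youth dependency ratio: 54.7
Old-age dependency ratio: 9.4
Total dependency ratio: 64.0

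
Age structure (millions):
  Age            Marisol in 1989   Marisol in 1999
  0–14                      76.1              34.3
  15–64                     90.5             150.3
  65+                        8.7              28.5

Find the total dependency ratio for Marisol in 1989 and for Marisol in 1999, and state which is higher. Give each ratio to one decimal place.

Marisol in 1989: (76.1 + 8.7) / 90.5 × 100 = 84.8 / 90.5 × 100 = 93.7
Marisol in 1999: (34.3 + 28.5) / 150.3 × 100 = 62.8 / 150.3 × 100 = 41.8

Marisol in 1989: 93.7
Marisol in 1999: 41.8
Higher: Marisol in 1989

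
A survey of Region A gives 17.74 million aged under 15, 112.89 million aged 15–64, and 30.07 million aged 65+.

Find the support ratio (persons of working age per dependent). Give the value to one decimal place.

Support ratio = 112.89 / (17.74 + 30.07) = 112.89 / 47.81 = 2.4

Support ratio: 2.4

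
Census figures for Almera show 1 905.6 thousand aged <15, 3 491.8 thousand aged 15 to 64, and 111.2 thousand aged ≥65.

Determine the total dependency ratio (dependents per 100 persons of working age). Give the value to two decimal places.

Total dependency ratio: 57.76

Total dependency ratio = (1 905.6 + 111.2) / 3 491.8 × 100 = 2 016.8 / 3 491.8 × 100 = 57.76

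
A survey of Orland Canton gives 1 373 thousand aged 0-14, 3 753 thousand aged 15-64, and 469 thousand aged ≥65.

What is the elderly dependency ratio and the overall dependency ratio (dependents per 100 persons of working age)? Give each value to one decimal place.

Old-age dependency ratio: 12.5
Total dependency ratio: 49.1

Old-age dependency ratio = 469 / 3 753 × 100 = 12.5
Total dependency ratio = (1 373 + 469) / 3 753 × 100 = 1 842 / 3 753 × 100 = 49.1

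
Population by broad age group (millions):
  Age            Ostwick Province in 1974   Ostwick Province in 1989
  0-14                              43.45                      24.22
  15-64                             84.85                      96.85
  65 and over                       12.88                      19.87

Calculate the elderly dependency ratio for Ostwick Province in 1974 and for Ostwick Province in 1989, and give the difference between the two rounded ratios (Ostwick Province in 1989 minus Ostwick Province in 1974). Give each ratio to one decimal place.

Ostwick Province in 1974: 12.88 / 84.85 × 100 = 15.2
Ostwick Province in 1989: 19.87 / 96.85 × 100 = 20.5

Ostwick Province in 1974: 15.2
Ostwick Province in 1989: 20.5
Difference: +5.3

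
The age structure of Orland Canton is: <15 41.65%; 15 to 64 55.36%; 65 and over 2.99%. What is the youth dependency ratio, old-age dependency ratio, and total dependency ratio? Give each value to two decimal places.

Youth dependency ratio: 75.23
Old-age dependency ratio: 5.40
Total dependency ratio: 80.64

Youth dependency ratio = 41.65 / 55.36 × 100 = 75.23
Old-age dependency ratio = 2.99 / 55.36 × 100 = 5.40
Total dependency ratio = (41.65 + 2.99) / 55.36 × 100 = 44.64 / 55.36 × 100 = 80.64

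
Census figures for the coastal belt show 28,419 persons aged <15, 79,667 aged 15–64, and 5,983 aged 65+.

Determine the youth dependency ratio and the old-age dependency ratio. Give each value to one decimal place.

Youth dependency ratio: 35.7
Old-age dependency ratio: 7.5

Youth dependency ratio = 28,419 / 79,667 × 100 = 35.7
Old-age dependency ratio = 5,983 / 79,667 × 100 = 7.5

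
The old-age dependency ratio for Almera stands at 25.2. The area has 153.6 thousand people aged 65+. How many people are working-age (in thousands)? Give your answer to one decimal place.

Old-age dependency ratio = elderly / working-age × 100
25.2 = 153.6 / W × 100
⇒ 609.5

Working-age: 609.5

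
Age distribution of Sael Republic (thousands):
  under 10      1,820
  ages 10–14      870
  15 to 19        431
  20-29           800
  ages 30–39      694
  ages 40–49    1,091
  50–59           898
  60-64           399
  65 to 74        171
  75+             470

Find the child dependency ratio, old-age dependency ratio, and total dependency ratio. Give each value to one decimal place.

0–14: 1,820 + 870 = 2,690
15–64: 431 + 800 + 694 + 1,091 + 898 + 399 = 4,313
65+: 171 + 470 = 641
Youth dependency ratio = 2,690 / 4,313 × 100 = 62.4
Old-age dependency ratio = 641 / 4,313 × 100 = 14.9
Total dependency ratio = (2,690 + 641) / 4,313 × 100 = 3,331 / 4,313 × 100 = 77.2

Youth dependency ratio: 62.4
Old-age dependency ratio: 14.9
Total dependency ratio: 77.2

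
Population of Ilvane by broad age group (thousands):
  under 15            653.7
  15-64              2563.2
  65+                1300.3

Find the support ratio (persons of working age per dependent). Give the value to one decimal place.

Support ratio = 2563.2 / (653.7 + 1300.3) = 2563.2 / 1954.0 = 1.3

Support ratio: 1.3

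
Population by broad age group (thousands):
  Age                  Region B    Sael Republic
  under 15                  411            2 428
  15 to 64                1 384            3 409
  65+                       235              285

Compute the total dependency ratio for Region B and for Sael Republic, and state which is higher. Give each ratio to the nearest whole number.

Region B: (411 + 235) / 1 384 × 100 = 646 / 1 384 × 100 = 47
Sael Republic: (2 428 + 285) / 3 409 × 100 = 2 713 / 3 409 × 100 = 80

Region B: 47
Sael Republic: 80
Higher: Sael Republic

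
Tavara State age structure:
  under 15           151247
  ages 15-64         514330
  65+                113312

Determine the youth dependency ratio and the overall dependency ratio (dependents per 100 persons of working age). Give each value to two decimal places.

Youth dependency ratio: 29.41
Total dependency ratio: 51.44

Youth dependency ratio = 151247 / 514330 × 100 = 29.41
Total dependency ratio = (151247 + 113312) / 514330 × 100 = 264559 / 514330 × 100 = 51.44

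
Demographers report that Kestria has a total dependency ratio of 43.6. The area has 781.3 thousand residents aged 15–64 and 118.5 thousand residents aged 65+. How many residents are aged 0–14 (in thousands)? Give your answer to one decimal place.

Total dependency ratio = (youth + elderly) / working-age × 100
43.6 = (Y + 118.5) / 781.3 × 100
⇒ 222.1

Aged 0–14: 222.1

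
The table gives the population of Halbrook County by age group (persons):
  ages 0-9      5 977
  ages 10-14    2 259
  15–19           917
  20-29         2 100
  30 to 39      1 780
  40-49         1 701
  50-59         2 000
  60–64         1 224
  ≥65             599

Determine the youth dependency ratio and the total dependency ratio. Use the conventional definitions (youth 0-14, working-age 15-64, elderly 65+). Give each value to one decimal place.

Youth dependency ratio: 84.7
Total dependency ratio: 90.9

0–14: 5 977 + 2 259 = 8 236
15–64: 917 + 2 100 + 1 780 + 1 701 + 2 000 + 1 224 = 9 722
65+: 599
Youth dependency ratio = 8 236 / 9 722 × 100 = 84.7
Total dependency ratio = (8 236 + 599) / 9 722 × 100 = 8 835 / 9 722 × 100 = 90.9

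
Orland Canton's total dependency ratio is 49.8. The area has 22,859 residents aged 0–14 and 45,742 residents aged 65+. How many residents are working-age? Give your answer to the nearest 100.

Total dependency ratio = (youth + elderly) / working-age × 100
49.8 = (22,859 + 45,742) / W × 100
⇒ 137,800

Working-age: 137,800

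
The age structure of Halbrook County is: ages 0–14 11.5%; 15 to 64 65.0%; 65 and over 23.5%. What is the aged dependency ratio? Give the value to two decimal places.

Old-age dependency ratio = 23.5 / 65.0 × 100 = 36.15

Old-age dependency ratio: 36.15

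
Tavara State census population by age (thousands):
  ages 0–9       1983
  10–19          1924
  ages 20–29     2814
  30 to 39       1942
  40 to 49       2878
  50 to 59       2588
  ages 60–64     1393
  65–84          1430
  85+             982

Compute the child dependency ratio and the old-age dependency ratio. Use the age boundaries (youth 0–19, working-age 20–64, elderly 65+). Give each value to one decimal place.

Youth dependency ratio: 33.6
Old-age dependency ratio: 20.8

0–19: 1983 + 1924 = 3907
20–64: 2814 + 1942 + 2878 + 2588 + 1393 = 11615
65+: 1430 + 982 = 2412
Youth dependency ratio = 3907 / 11615 × 100 = 33.6
Old-age dependency ratio = 2412 / 11615 × 100 = 20.8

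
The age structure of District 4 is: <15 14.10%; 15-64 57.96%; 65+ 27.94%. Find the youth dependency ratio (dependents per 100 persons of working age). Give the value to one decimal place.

Youth dependency ratio = 14.10 / 57.96 × 100 = 24.3

Youth dependency ratio: 24.3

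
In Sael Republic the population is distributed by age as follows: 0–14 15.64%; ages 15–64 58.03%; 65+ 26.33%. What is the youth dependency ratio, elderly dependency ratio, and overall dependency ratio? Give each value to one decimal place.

Youth dependency ratio: 27.0
Old-age dependency ratio: 45.4
Total dependency ratio: 72.3

Youth dependency ratio = 15.64 / 58.03 × 100 = 27.0
Old-age dependency ratio = 26.33 / 58.03 × 100 = 45.4
Total dependency ratio = (15.64 + 26.33) / 58.03 × 100 = 41.97 / 58.03 × 100 = 72.3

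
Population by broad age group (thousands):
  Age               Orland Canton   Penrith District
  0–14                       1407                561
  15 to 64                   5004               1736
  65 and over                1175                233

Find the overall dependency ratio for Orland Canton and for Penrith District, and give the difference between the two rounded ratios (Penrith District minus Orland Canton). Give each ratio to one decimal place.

Orland Canton: (1407 + 1175) / 5004 × 100 = 2582 / 5004 × 100 = 51.6
Penrith District: (561 + 233) / 1736 × 100 = 794 / 1736 × 100 = 45.7

Orland Canton: 51.6
Penrith District: 45.7
Difference: -5.9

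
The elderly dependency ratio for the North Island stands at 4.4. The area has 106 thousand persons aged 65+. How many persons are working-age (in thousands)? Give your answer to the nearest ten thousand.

Old-age dependency ratio = elderly / working-age × 100
4.4 = 106 / W × 100
⇒ 2 410

Working-age: 2 410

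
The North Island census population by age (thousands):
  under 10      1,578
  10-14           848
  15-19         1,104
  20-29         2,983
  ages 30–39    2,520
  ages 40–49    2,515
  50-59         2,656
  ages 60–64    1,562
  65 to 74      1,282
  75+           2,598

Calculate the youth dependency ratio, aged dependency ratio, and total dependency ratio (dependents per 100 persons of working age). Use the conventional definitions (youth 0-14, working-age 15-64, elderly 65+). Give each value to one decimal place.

0–14: 1,578 + 848 = 2,426
15–64: 1,104 + 2,983 + 2,520 + 2,515 + 2,656 + 1,562 = 13,340
65+: 1,282 + 2,598 = 3,880
Youth dependency ratio = 2,426 / 13,340 × 100 = 18.2
Old-age dependency ratio = 3,880 / 13,340 × 100 = 29.1
Total dependency ratio = (2,426 + 3,880) / 13,340 × 100 = 6,306 / 13,340 × 100 = 47.3

Youth dependency ratio: 18.2
Old-age dependency ratio: 29.1
Total dependency ratio: 47.3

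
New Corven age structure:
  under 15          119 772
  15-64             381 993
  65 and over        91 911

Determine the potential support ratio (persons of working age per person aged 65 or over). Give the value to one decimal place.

Potential support ratio: 4.2

Potential support ratio = 381 993 / 91 911 = 4.2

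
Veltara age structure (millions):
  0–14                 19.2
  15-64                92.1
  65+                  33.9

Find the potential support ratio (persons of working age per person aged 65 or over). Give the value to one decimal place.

Potential support ratio: 2.7

Potential support ratio = 92.1 / 33.9 = 2.7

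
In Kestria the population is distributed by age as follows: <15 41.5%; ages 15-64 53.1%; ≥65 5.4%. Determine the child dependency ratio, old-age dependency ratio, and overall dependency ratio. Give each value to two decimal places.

Youth dependency ratio = 41.5 / 53.1 × 100 = 78.15
Old-age dependency ratio = 5.4 / 53.1 × 100 = 10.17
Total dependency ratio = (41.5 + 5.4) / 53.1 × 100 = 46.9 / 53.1 × 100 = 88.32

Youth dependency ratio: 78.15
Old-age dependency ratio: 10.17
Total dependency ratio: 88.32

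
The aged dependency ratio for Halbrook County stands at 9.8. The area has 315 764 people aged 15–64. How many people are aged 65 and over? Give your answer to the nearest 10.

Aged 65 and over: 30 940

Old-age dependency ratio = elderly / working-age × 100
9.8 = E / 315 764 × 100
⇒ 30 940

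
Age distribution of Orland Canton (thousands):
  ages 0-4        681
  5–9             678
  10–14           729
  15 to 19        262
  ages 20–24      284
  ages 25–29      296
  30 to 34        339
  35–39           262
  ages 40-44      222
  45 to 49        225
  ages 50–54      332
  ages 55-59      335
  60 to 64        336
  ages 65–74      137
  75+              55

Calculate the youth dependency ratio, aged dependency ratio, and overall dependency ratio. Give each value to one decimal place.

0–14: 681 + 678 + 729 = 2088
15–64: 262 + 284 + 296 + 339 + 262 + 222 + 225 + 332 + 335 + 336 = 2893
65+: 137 + 55 = 192
Youth dependency ratio = 2088 / 2893 × 100 = 72.2
Old-age dependency ratio = 192 / 2893 × 100 = 6.6
Total dependency ratio = (2088 + 192) / 2893 × 100 = 2280 / 2893 × 100 = 78.8

Youth dependency ratio: 72.2
Old-age dependency ratio: 6.6
Total dependency ratio: 78.8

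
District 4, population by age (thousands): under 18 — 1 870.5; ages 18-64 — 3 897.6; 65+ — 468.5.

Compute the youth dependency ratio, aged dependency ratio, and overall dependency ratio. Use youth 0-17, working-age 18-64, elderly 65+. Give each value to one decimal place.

Youth dependency ratio = 1 870.5 / 3 897.6 × 100 = 48.0
Old-age dependency ratio = 468.5 / 3 897.6 × 100 = 12.0
Total dependency ratio = (1 870.5 + 468.5) / 3 897.6 × 100 = 2 339.0 / 3 897.6 × 100 = 60.0

Youth dependency ratio: 48.0
Old-age dependency ratio: 12.0
Total dependency ratio: 60.0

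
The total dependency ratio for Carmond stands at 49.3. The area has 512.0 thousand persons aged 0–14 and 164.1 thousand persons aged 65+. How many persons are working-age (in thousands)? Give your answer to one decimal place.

Working-age: 1 371.4

Total dependency ratio = (youth + elderly) / working-age × 100
49.3 = (512.0 + 164.1) / W × 100
⇒ 1 371.4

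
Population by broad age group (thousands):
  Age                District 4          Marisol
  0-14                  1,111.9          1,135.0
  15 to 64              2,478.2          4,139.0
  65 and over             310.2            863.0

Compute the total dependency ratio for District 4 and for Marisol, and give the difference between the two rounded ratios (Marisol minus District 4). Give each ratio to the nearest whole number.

District 4: 57
Marisol: 48
Difference: -9

District 4: (1,111.9 + 310.2) / 2,478.2 × 100 = 1,422.1 / 2,478.2 × 100 = 57
Marisol: (1,135.0 + 863.0) / 4,139.0 × 100 = 1,998.0 / 4,139.0 × 100 = 48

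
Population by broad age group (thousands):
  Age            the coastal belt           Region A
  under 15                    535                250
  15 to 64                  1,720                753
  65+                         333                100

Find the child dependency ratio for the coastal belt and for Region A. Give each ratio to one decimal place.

the coastal belt: 535 / 1,720 × 100 = 31.1
Region A: 250 / 753 × 100 = 33.2

the coastal belt: 31.1
Region A: 33.2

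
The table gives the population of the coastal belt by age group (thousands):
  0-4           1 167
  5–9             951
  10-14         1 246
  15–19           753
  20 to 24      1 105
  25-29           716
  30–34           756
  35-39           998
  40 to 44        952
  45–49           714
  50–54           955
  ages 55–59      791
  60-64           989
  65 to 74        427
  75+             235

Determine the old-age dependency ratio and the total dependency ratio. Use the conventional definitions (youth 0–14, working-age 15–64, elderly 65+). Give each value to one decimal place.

Old-age dependency ratio: 7.6
Total dependency ratio: 46.1

0–14: 1 167 + 951 + 1 246 = 3 364
15–64: 753 + 1 105 + 716 + 756 + 998 + 952 + 714 + 955 + 791 + 989 = 8 729
65+: 427 + 235 = 662
Old-age dependency ratio = 662 / 8 729 × 100 = 7.6
Total dependency ratio = (3 364 + 662) / 8 729 × 100 = 4 026 / 8 729 × 100 = 46.1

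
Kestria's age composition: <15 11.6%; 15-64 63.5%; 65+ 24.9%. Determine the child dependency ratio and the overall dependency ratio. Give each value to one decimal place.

Youth dependency ratio = 11.6 / 63.5 × 100 = 18.3
Total dependency ratio = (11.6 + 24.9) / 63.5 × 100 = 36.5 / 63.5 × 100 = 57.5

Youth dependency ratio: 18.3
Total dependency ratio: 57.5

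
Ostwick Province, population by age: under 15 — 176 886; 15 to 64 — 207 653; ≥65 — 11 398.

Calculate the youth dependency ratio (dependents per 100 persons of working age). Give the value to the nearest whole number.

Youth dependency ratio: 85

Youth dependency ratio = 176 886 / 207 653 × 100 = 85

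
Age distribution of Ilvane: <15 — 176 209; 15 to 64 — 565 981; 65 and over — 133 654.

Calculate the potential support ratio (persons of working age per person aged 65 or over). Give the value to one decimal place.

Potential support ratio = 565 981 / 133 654 = 4.2

Potential support ratio: 4.2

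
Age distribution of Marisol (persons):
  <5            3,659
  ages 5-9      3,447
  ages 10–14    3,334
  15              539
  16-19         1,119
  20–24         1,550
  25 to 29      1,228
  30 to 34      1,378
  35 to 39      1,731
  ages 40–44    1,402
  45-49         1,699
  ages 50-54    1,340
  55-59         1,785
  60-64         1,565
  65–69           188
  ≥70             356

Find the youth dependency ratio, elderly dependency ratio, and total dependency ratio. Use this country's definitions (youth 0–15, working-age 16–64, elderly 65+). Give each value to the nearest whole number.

Youth dependency ratio: 74
Old-age dependency ratio: 4
Total dependency ratio: 78

0–15: 3,659 + 3,447 + 3,334 + 539 = 10,979
16–64: 1,119 + 1,550 + 1,228 + 1,378 + 1,731 + 1,402 + 1,699 + 1,340 + 1,785 + 1,565 = 14,797
65+: 188 + 356 = 544
Youth dependency ratio = 10,979 / 14,797 × 100 = 74
Old-age dependency ratio = 544 / 14,797 × 100 = 4
Total dependency ratio = (10,979 + 544) / 14,797 × 100 = 11,523 / 14,797 × 100 = 78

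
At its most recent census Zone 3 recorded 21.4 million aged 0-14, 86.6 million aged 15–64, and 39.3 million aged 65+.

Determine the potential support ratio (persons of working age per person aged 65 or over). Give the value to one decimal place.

Potential support ratio = 86.6 / 39.3 = 2.2

Potential support ratio: 2.2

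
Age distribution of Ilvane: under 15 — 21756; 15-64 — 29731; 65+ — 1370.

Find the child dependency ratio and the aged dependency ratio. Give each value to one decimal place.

Youth dependency ratio = 21756 / 29731 × 100 = 73.2
Old-age dependency ratio = 1370 / 29731 × 100 = 4.6

Youth dependency ratio: 73.2
Old-age dependency ratio: 4.6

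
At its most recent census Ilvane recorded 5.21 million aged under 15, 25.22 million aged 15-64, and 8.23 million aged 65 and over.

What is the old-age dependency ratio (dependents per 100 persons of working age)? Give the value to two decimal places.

Old-age dependency ratio: 32.63

Old-age dependency ratio = 8.23 / 25.22 × 100 = 32.63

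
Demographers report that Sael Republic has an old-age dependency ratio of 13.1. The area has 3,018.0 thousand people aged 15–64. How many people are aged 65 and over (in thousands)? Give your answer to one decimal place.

Old-age dependency ratio = elderly / working-age × 100
13.1 = E / 3,018.0 × 100
⇒ 395.4

Aged 65 and over: 395.4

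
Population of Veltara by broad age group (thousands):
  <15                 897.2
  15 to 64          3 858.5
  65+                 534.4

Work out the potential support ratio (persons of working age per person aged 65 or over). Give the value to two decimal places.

Potential support ratio: 7.22

Potential support ratio = 3 858.5 / 534.4 = 7.22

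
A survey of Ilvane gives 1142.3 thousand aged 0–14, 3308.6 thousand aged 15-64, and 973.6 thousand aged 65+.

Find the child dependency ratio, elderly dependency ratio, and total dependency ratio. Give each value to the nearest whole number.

Youth dependency ratio: 35
Old-age dependency ratio: 29
Total dependency ratio: 64

Youth dependency ratio = 1142.3 / 3308.6 × 100 = 35
Old-age dependency ratio = 973.6 / 3308.6 × 100 = 29
Total dependency ratio = (1142.3 + 973.6) / 3308.6 × 100 = 2115.9 / 3308.6 × 100 = 64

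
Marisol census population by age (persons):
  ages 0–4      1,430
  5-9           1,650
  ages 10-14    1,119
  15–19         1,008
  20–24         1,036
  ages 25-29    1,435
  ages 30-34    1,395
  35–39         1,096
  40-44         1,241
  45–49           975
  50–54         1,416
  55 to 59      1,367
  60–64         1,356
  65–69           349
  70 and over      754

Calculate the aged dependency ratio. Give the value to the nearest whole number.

Old-age dependency ratio: 9

0–14: 1,430 + 1,650 + 1,119 = 4,199
15–64: 1,008 + 1,036 + 1,435 + 1,395 + 1,096 + 1,241 + 975 + 1,416 + 1,367 + 1,356 = 12,325
65+: 349 + 754 = 1,103
Old-age dependency ratio = 1,103 / 12,325 × 100 = 9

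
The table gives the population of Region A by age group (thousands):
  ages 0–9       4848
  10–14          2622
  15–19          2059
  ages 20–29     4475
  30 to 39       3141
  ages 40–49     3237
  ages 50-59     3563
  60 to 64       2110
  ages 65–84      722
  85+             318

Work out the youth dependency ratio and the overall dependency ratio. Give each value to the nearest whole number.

Youth dependency ratio: 40
Total dependency ratio: 46

0–14: 4848 + 2622 = 7470
15–64: 2059 + 4475 + 3141 + 3237 + 3563 + 2110 = 18585
65+: 722 + 318 = 1040
Youth dependency ratio = 7470 / 18585 × 100 = 40
Total dependency ratio = (7470 + 1040) / 18585 × 100 = 8510 / 18585 × 100 = 46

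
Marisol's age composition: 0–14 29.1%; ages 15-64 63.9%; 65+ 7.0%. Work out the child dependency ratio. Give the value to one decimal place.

Youth dependency ratio = 29.1 / 63.9 × 100 = 45.5

Youth dependency ratio: 45.5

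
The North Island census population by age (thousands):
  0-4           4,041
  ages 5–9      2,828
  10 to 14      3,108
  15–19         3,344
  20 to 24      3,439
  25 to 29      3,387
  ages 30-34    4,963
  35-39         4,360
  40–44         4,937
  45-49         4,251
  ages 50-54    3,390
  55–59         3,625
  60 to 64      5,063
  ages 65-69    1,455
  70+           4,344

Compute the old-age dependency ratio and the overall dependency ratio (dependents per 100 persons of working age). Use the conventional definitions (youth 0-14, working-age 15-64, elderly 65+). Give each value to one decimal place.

0–14: 4,041 + 2,828 + 3,108 = 9,977
15–64: 3,344 + 3,439 + 3,387 + 4,963 + 4,360 + 4,937 + 4,251 + 3,390 + 3,625 + 5,063 = 40,759
65+: 1,455 + 4,344 = 5,799
Old-age dependency ratio = 5,799 / 40,759 × 100 = 14.2
Total dependency ratio = (9,977 + 5,799) / 40,759 × 100 = 15,776 / 40,759 × 100 = 38.7

Old-age dependency ratio: 14.2
Total dependency ratio: 38.7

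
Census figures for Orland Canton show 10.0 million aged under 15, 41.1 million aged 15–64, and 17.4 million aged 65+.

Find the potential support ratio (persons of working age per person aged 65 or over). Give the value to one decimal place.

Potential support ratio: 2.4

Potential support ratio = 41.1 / 17.4 = 2.4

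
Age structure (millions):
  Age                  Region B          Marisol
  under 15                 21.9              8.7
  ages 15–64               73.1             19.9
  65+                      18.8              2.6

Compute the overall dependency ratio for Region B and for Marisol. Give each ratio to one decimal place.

Region B: 55.7
Marisol: 56.8

Region B: (21.9 + 18.8) / 73.1 × 100 = 40.7 / 73.1 × 100 = 55.7
Marisol: (8.7 + 2.6) / 19.9 × 100 = 11.3 / 19.9 × 100 = 56.8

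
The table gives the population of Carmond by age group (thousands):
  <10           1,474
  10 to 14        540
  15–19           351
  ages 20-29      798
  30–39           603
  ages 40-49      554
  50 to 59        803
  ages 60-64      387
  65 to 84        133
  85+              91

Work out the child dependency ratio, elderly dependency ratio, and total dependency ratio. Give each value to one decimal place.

0–14: 1,474 + 540 = 2,014
15–64: 351 + 798 + 603 + 554 + 803 + 387 = 3,496
65+: 133 + 91 = 224
Youth dependency ratio = 2,014 / 3,496 × 100 = 57.6
Old-age dependency ratio = 224 / 3,496 × 100 = 6.4
Total dependency ratio = (2,014 + 224) / 3,496 × 100 = 2,238 / 3,496 × 100 = 64.0

Youth dependency ratio: 57.6
Old-age dependency ratio: 6.4
Total dependency ratio: 64.0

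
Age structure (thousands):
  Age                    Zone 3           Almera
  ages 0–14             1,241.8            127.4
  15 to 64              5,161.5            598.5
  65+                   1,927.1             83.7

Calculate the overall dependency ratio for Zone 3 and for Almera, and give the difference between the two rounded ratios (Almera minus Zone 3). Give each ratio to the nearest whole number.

Zone 3: 61
Almera: 35
Difference: -26

Zone 3: (1,241.8 + 1,927.1) / 5,161.5 × 100 = 3,168.9 / 5,161.5 × 100 = 61
Almera: (127.4 + 83.7) / 598.5 × 100 = 211.1 / 598.5 × 100 = 35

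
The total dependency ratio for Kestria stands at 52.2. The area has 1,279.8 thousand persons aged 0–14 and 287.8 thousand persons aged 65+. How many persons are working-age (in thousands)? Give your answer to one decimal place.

Working-age: 3,003.1

Total dependency ratio = (youth + elderly) / working-age × 100
52.2 = (1,279.8 + 287.8) / W × 100
⇒ 3,003.1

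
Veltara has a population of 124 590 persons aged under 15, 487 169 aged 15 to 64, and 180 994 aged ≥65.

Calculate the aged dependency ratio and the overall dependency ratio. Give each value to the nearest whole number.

Old-age dependency ratio = 180 994 / 487 169 × 100 = 37
Total dependency ratio = (124 590 + 180 994) / 487 169 × 100 = 305 584 / 487 169 × 100 = 63

Old-age dependency ratio: 37
Total dependency ratio: 63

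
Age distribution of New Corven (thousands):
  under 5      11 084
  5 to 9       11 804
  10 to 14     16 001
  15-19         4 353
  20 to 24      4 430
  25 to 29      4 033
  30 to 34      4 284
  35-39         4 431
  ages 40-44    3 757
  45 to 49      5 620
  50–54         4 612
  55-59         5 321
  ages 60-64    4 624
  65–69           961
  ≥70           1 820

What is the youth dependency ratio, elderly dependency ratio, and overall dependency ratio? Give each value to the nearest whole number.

Youth dependency ratio: 86
Old-age dependency ratio: 6
Total dependency ratio: 92

0–14: 11 084 + 11 804 + 16 001 = 38 889
15–64: 4 353 + 4 430 + 4 033 + 4 284 + 4 431 + 3 757 + 5 620 + 4 612 + 5 321 + 4 624 = 45 465
65+: 961 + 1 820 = 2 781
Youth dependency ratio = 38 889 / 45 465 × 100 = 86
Old-age dependency ratio = 2 781 / 45 465 × 100 = 6
Total dependency ratio = (38 889 + 2 781) / 45 465 × 100 = 41 670 / 45 465 × 100 = 92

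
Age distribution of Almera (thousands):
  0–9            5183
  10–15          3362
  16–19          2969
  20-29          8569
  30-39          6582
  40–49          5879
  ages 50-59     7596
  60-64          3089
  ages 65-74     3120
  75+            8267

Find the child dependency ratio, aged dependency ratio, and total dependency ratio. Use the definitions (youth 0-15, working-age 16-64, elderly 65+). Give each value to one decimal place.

Youth dependency ratio: 24.6
Old-age dependency ratio: 32.8
Total dependency ratio: 57.5

0–15: 5183 + 3362 = 8545
16–64: 2969 + 8569 + 6582 + 5879 + 7596 + 3089 = 34684
65+: 3120 + 8267 = 11387
Youth dependency ratio = 8545 / 34684 × 100 = 24.6
Old-age dependency ratio = 11387 / 34684 × 100 = 32.8
Total dependency ratio = (8545 + 11387) / 34684 × 100 = 19932 / 34684 × 100 = 57.5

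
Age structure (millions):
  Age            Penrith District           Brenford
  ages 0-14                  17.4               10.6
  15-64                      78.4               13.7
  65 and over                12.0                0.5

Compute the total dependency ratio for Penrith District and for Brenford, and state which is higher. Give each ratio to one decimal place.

Penrith District: 37.5
Brenford: 81.0
Higher: Brenford

Penrith District: (17.4 + 12.0) / 78.4 × 100 = 29.4 / 78.4 × 100 = 37.5
Brenford: (10.6 + 0.5) / 13.7 × 100 = 11.1 / 13.7 × 100 = 81.0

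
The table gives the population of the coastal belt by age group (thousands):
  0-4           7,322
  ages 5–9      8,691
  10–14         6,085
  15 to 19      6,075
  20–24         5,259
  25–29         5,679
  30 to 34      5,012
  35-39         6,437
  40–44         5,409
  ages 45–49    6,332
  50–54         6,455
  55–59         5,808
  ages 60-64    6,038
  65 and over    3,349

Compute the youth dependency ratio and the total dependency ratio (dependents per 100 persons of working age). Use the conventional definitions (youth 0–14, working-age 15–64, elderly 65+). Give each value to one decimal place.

Youth dependency ratio: 37.8
Total dependency ratio: 43.5

0–14: 7,322 + 8,691 + 6,085 = 22,098
15–64: 6,075 + 5,259 + 5,679 + 5,012 + 6,437 + 5,409 + 6,332 + 6,455 + 5,808 + 6,038 = 58,504
65+: 3,349
Youth dependency ratio = 22,098 / 58,504 × 100 = 37.8
Total dependency ratio = (22,098 + 3,349) / 58,504 × 100 = 25,447 / 58,504 × 100 = 43.5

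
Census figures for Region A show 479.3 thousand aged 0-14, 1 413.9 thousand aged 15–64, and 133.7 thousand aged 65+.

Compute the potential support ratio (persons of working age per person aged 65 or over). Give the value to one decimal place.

Potential support ratio = 1 413.9 / 133.7 = 10.6

Potential support ratio: 10.6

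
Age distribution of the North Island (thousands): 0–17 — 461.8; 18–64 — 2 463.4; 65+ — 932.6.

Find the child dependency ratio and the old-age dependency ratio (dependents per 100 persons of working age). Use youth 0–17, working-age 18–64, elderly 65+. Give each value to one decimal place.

Youth dependency ratio: 18.7
Old-age dependency ratio: 37.9

Youth dependency ratio = 461.8 / 2 463.4 × 100 = 18.7
Old-age dependency ratio = 932.6 / 2 463.4 × 100 = 37.9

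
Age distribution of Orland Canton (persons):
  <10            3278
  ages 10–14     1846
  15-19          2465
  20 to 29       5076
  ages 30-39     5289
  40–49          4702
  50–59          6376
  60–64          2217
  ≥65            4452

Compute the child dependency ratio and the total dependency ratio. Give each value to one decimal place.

0–14: 3278 + 1846 = 5124
15–64: 2465 + 5076 + 5289 + 4702 + 6376 + 2217 = 26125
65+: 4452
Youth dependency ratio = 5124 / 26125 × 100 = 19.6
Total dependency ratio = (5124 + 4452) / 26125 × 100 = 9576 / 26125 × 100 = 36.7

Youth dependency ratio: 19.6
Total dependency ratio: 36.7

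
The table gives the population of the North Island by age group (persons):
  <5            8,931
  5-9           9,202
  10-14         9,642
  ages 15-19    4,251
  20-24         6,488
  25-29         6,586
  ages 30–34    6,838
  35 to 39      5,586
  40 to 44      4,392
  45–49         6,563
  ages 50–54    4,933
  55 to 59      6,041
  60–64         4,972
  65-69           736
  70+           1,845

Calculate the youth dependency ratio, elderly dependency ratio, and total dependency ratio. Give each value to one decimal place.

Youth dependency ratio: 49.0
Old-age dependency ratio: 4.6
Total dependency ratio: 53.6

0–14: 8,931 + 9,202 + 9,642 = 27,775
15–64: 4,251 + 6,488 + 6,586 + 6,838 + 5,586 + 4,392 + 6,563 + 4,933 + 6,041 + 4,972 = 56,650
65+: 736 + 1,845 = 2,581
Youth dependency ratio = 27,775 / 56,650 × 100 = 49.0
Old-age dependency ratio = 2,581 / 56,650 × 100 = 4.6
Total dependency ratio = (27,775 + 2,581) / 56,650 × 100 = 30,356 / 56,650 × 100 = 53.6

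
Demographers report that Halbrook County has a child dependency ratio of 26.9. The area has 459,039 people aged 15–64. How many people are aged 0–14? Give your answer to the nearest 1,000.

Youth dependency ratio = youth / working-age × 100
26.9 = Y / 459,039 × 100
⇒ 123,000

Aged 0–14: 123,000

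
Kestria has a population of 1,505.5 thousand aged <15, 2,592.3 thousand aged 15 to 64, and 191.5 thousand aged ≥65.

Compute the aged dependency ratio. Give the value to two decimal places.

Old-age dependency ratio = 191.5 / 2,592.3 × 100 = 7.39

Old-age dependency ratio: 7.39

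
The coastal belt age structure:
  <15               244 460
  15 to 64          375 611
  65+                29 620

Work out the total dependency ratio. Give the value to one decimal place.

Total dependency ratio = (244 460 + 29 620) / 375 611 × 100 = 274 080 / 375 611 × 100 = 73.0

Total dependency ratio: 73.0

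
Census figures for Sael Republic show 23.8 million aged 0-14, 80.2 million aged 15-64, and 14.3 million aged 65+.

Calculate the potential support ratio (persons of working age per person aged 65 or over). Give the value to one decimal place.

Potential support ratio: 5.6

Potential support ratio = 80.2 / 14.3 = 5.6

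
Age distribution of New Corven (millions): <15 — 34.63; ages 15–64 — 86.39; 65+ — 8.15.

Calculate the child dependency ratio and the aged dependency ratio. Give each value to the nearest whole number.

Youth dependency ratio: 40
Old-age dependency ratio: 9

Youth dependency ratio = 34.63 / 86.39 × 100 = 40
Old-age dependency ratio = 8.15 / 86.39 × 100 = 9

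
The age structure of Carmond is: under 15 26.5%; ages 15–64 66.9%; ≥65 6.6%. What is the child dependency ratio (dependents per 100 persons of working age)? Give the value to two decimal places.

Youth dependency ratio: 39.61

Youth dependency ratio = 26.5 / 66.9 × 100 = 39.61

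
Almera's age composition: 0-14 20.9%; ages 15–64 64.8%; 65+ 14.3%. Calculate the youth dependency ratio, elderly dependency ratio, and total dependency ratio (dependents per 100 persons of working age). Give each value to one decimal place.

Youth dependency ratio: 32.3
Old-age dependency ratio: 22.1
Total dependency ratio: 54.3

Youth dependency ratio = 20.9 / 64.8 × 100 = 32.3
Old-age dependency ratio = 14.3 / 64.8 × 100 = 22.1
Total dependency ratio = (20.9 + 14.3) / 64.8 × 100 = 35.2 / 64.8 × 100 = 54.3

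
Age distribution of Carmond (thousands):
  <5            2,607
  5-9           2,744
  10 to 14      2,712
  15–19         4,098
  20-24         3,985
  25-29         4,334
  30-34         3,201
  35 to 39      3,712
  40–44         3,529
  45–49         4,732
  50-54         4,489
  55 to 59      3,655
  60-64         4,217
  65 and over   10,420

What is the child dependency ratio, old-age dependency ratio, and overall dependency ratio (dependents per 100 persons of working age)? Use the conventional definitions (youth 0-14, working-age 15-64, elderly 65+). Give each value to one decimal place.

Youth dependency ratio: 20.2
Old-age dependency ratio: 26.1
Total dependency ratio: 46.3

0–14: 2,607 + 2,744 + 2,712 = 8,063
15–64: 4,098 + 3,985 + 4,334 + 3,201 + 3,712 + 3,529 + 4,732 + 4,489 + 3,655 + 4,217 = 39,952
65+: 10,420
Youth dependency ratio = 8,063 / 39,952 × 100 = 20.2
Old-age dependency ratio = 10,420 / 39,952 × 100 = 26.1
Total dependency ratio = (8,063 + 10,420) / 39,952 × 100 = 18,483 / 39,952 × 100 = 46.3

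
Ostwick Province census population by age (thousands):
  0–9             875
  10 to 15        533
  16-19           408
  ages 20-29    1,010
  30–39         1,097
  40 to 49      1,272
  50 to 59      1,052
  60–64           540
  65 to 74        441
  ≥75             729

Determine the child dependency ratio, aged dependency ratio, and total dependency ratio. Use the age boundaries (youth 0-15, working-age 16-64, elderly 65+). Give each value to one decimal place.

0–15: 875 + 533 = 1,408
16–64: 408 + 1,010 + 1,097 + 1,272 + 1,052 + 540 = 5,379
65+: 441 + 729 = 1,170
Youth dependency ratio = 1,408 / 5,379 × 100 = 26.2
Old-age dependency ratio = 1,170 / 5,379 × 100 = 21.8
Total dependency ratio = (1,408 + 1,170) / 5,379 × 100 = 2,578 / 5,379 × 100 = 47.9

Youth dependency ratio: 26.2
Old-age dependency ratio: 21.8
Total dependency ratio: 47.9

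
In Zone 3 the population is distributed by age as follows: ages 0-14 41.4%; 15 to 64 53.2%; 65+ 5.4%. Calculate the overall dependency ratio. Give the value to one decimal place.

Total dependency ratio = (41.4 + 5.4) / 53.2 × 100 = 46.8 / 53.2 × 100 = 88.0

Total dependency ratio: 88.0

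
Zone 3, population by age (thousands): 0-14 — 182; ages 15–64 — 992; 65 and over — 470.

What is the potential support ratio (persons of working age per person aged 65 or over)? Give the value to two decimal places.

Potential support ratio = 992 / 470 = 2.11

Potential support ratio: 2.11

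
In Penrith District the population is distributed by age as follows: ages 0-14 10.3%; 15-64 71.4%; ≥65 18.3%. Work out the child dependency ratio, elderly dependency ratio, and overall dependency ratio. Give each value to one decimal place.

Youth dependency ratio = 10.3 / 71.4 × 100 = 14.4
Old-age dependency ratio = 18.3 / 71.4 × 100 = 25.6
Total dependency ratio = (10.3 + 18.3) / 71.4 × 100 = 28.6 / 71.4 × 100 = 40.1

Youth dependency ratio: 14.4
Old-age dependency ratio: 25.6
Total dependency ratio: 40.1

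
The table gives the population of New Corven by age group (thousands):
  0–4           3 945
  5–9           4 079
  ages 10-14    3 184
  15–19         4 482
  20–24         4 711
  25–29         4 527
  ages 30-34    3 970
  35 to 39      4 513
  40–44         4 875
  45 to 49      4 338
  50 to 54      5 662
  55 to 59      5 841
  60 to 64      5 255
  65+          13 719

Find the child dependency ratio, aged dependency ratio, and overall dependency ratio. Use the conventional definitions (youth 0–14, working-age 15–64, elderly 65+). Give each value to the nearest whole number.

Youth dependency ratio: 23
Old-age dependency ratio: 28
Total dependency ratio: 52

0–14: 3 945 + 4 079 + 3 184 = 11 208
15–64: 4 482 + 4 711 + 4 527 + 3 970 + 4 513 + 4 875 + 4 338 + 5 662 + 5 841 + 5 255 = 48 174
65+: 13 719
Youth dependency ratio = 11 208 / 48 174 × 100 = 23
Old-age dependency ratio = 13 719 / 48 174 × 100 = 28
Total dependency ratio = (11 208 + 13 719) / 48 174 × 100 = 24 927 / 48 174 × 100 = 52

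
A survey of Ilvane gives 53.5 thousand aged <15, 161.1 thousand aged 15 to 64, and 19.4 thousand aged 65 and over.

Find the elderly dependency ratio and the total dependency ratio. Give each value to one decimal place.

Old-age dependency ratio = 19.4 / 161.1 × 100 = 12.0
Total dependency ratio = (53.5 + 19.4) / 161.1 × 100 = 72.9 / 161.1 × 100 = 45.3

Old-age dependency ratio: 12.0
Total dependency ratio: 45.3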